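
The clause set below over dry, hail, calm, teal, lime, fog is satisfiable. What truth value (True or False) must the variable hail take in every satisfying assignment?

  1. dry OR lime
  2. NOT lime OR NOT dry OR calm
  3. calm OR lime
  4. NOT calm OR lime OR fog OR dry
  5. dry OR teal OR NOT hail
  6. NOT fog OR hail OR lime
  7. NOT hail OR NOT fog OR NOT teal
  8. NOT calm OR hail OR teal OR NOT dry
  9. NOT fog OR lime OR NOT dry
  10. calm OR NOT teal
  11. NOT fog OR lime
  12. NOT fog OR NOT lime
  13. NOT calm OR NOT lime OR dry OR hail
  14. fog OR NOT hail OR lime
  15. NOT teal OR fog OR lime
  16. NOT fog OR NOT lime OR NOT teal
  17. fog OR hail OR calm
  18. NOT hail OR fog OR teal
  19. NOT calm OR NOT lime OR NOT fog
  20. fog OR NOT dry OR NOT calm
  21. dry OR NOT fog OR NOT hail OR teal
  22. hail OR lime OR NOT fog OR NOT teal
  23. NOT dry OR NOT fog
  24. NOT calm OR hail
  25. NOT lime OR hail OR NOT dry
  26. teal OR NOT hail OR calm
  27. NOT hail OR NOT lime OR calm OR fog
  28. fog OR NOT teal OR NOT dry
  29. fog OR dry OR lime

Suppose hail = false.
The clause (NOT calm) is unit, so calm = false.
The clause (lime) is unit, so lime = true.
The clause (NOT dry) is unit, so dry = false.
The clause (NOT teal) is unit, so teal = false.
The clause (NOT fog) is unit, so fog = false.
But (fog) is also a unit clause — contradiction.
So every satisfying assignment has hail = True.

True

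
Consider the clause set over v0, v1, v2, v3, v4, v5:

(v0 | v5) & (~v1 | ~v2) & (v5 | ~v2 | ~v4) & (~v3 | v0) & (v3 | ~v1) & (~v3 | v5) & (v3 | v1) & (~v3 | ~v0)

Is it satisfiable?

Branch on v0: set v0 = 1.
Unit clause (~v3) forces v3 = 0.
Unit clause (~v1) forces v1 = 0.
That conflicts with the unit clause (v1).
Backtrack on v0: now try v0 = 0.
Unit clause (v5) forces v5 = 1.
Unit clause (~v3) forces v3 = 0.
Unit clause (~v1) forces v1 = 0.
That conflicts with the unit clause (v1).
Both values of v0 lead to a conflict.
No assignment satisfies every clause.

No, unsatisfiable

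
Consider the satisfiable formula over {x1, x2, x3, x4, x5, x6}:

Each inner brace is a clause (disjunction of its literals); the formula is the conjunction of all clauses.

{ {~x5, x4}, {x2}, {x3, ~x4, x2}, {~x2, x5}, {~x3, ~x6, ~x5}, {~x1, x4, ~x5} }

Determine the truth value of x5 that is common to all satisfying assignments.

True

Suppose x5 = 0.
From the singleton clause (x2), x2 = 1.
But (~x2) is also a unit clause — contradiction.
So every satisfying assignment has x5 = True.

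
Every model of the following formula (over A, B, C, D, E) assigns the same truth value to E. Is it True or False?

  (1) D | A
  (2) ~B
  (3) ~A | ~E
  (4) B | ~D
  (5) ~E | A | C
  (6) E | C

False

Suppose E = 1.
The clause (~B) is unit, so B = 0.
The clause (~A) is unit, so A = 0.
The clause (D) is unit, so D = 1.
That conflicts with the unit clause (~D).
So every satisfying assignment has E = False.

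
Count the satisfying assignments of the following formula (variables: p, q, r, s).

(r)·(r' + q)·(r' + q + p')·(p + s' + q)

There are 2^4 = 16 truth assignments over (p, q, r, s).
Check each against the 4 clauses (columns in the order p, q, r, s):
  F F F F  ✗ fails (r)
  F F F T  ✗ fails (r)
  F F T F  ✗ fails (r' + q)
  F F T T  ✗ fails (r' + q)
  F T F F  ✗ fails (r)
  F T F T  ✗ fails (r)
  F T T F  ✓ satisfies all
  F T T T  ✓ satisfies all
  T F F F  ✗ fails (r)
  T F F T  ✗ fails (r)
  T F T F  ✗ fails (r' + q)
  T F T T  ✗ fails (r' + q)
  T T F F  ✗ fails (r)
  T T F T  ✗ fails (r)
  T T T F  ✓ satisfies all
  T T T T  ✓ satisfies all
4 of the 16 rows are models.

4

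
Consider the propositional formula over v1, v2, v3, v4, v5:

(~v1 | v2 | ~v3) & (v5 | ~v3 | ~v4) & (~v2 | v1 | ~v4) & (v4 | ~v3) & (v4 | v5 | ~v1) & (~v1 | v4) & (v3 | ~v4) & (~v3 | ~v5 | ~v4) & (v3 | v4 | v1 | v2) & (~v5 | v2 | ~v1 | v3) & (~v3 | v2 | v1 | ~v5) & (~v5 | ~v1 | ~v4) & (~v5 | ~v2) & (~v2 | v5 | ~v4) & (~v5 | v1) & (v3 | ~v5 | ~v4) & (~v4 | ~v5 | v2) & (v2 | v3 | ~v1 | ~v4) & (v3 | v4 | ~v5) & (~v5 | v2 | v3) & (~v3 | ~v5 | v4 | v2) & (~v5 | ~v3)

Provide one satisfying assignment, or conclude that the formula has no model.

Suppose v4 = 0.
Unit clause (~v3) forces v3 = 0.
Unit clause (~v1) forces v1 = 0.
Unit clause (v2) forces v2 = 1.
Unit clause (~v5) forces v5 = 0.
All clauses are satisfied.

v1=0, v2=1, v3=0, v4=0, v5=0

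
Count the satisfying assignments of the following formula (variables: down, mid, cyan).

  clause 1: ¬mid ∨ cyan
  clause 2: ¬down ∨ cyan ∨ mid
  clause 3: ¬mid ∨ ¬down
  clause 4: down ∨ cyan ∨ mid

There are 2^3 = 8 truth assignments over (down, mid, cyan).
Split on down. With down = True, the clauses containing down are satisfied and ¬down drops from the rest; 1 of the 2^2 = 4 assignments to the other variables satisfy what remains.
With down = False, by the same count on the reduced clause set, 2 assignments work.
(One model: down=F, mid=F, cyan=T.)
Total: 1 + 2 = 3.

3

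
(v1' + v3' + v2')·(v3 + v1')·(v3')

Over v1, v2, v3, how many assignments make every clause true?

There are 2^3 = 8 truth assignments over (v1, v2, v3).
Check each against the 3 clauses (columns in the order v1, v2, v3):
  F F F  ✓ satisfies all
  F F T  ✗ fails (v3')
  F T F  ✓ satisfies all
  F T T  ✗ fails (v3')
  T F F  ✗ fails (v3 + v1')
  T F T  ✗ fails (v3')
  T T F  ✗ fails (v3 + v1')
  T T T  ✗ fails (v1' + v3' + v2')
2 of the 8 rows are models.

2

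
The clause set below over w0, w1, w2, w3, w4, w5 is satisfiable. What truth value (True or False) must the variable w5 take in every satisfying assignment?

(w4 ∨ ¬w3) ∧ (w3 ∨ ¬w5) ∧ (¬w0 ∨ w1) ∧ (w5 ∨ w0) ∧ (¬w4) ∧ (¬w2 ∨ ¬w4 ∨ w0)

Suppose w5 = True.
From the singleton clause (w3), w3 = True.
From the singleton clause (w4), w4 = True.
That conflicts with the unit clause (¬w4).
So every satisfying assignment has w5 = False.

False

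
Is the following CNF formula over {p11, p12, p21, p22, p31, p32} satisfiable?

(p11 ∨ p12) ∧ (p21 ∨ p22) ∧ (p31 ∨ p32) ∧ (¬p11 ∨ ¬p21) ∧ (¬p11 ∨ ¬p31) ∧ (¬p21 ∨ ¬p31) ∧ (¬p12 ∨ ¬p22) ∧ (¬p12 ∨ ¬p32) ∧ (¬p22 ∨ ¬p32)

Unsatisfiable

Case p11 = True:
(¬p21) alone gives p21 = False.
(p22) alone gives p22 = True.
(¬p31) alone gives p31 = False.
(p32) alone gives p32 = True.
That conflicts with the unit clause (¬p32).
Backtrack on p11: now try p11 = False.
(p12) alone gives p12 = True.
(¬p22) alone gives p22 = False.
(p21) alone gives p21 = True.
(¬p31) alone gives p31 = False.
(p32) alone gives p32 = True.
That conflicts with the unit clause (¬p32).
Both values of p11 lead to a conflict.
No assignment satisfies every clause.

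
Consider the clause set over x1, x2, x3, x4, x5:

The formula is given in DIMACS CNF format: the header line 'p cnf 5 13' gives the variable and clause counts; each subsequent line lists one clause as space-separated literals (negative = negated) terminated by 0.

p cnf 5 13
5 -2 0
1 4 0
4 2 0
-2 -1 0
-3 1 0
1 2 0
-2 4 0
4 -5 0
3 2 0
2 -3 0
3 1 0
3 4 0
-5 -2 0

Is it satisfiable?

Suppose x5 = True.
From the singleton clause (x4), x4 = True.
From the singleton clause (¬x2), x2 = False.
From the singleton clause (x1), x1 = True.
From the singleton clause (x3), x3 = True.
But (¬x3) is also a unit clause — contradiction.
That branch fails; take x5 = False instead.
From the singleton clause (¬x2), x2 = False.
From the singleton clause (x4), x4 = True.
From the singleton clause (x1), x1 = True.
From the singleton clause (x3), x3 = True.
But (¬x3) is also a unit clause — contradiction.
Neither x5 = True nor x5 = False works.
No assignment satisfies every clause.

No, unsatisfiable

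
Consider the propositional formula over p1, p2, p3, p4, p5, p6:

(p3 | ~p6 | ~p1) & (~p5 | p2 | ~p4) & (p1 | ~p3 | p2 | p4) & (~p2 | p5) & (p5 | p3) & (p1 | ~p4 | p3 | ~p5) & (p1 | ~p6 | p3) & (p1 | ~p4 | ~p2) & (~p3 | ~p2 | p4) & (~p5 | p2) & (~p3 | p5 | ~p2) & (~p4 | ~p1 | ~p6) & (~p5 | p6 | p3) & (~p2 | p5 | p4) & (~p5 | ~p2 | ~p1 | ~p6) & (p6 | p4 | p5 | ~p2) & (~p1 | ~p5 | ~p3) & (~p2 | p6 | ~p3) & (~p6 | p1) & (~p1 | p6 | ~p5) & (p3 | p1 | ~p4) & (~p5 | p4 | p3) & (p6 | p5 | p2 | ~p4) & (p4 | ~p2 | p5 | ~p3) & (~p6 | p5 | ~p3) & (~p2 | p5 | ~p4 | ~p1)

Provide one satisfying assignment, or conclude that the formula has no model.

p1=1, p2=0, p3=1, p4=0, p5=0, p6=0

Case p2 = 0:
From the singleton clause (~p5), p5 = 0.
From the singleton clause (p3), p3 = 1.
From the singleton clause (~p6), p6 = 0.
From the singleton clause (~p4), p4 = 0.
From the singleton clause (p1), p1 = 1.
This assignment satisfies each clause.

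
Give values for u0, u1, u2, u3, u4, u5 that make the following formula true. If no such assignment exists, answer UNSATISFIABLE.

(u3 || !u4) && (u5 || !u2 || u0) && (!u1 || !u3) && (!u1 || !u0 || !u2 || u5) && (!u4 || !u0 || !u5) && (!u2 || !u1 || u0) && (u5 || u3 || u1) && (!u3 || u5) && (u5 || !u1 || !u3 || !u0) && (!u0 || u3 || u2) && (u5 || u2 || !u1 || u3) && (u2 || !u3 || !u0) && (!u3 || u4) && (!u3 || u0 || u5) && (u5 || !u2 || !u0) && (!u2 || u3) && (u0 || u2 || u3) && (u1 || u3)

Try u3 = true.
The clause (!u1) is unit, so u1 = false.
The clause (u5) is unit, so u5 = true.
The clause (u4) is unit, so u4 = true.
The clause (!u0) is unit, so u0 = false.
Every clause is now satisfied; u2 is unconstrained.

u0: false, u1: false, u2: true, u3: true, u4: true, u5: true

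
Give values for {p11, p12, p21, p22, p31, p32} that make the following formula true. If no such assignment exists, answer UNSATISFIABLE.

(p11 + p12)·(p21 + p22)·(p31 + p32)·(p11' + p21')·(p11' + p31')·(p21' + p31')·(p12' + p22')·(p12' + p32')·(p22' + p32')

Try p11 = 1.
From the singleton clause (p21'), p21 = 0.
From the singleton clause (p22), p22 = 1.
From the singleton clause (p31'), p31 = 0.
From the singleton clause (p32), p32 = 1.
That conflicts with the unit clause (p32').
Undo p11 and try p11 = 0.
From the singleton clause (p12), p12 = 1.
From the singleton clause (p22'), p22 = 0.
From the singleton clause (p21), p21 = 1.
From the singleton clause (p31'), p31 = 0.
From the singleton clause (p32), p32 = 1.
That conflicts with the unit clause (p32').
Both values of p11 lead to a conflict.

UNSATISFIABLE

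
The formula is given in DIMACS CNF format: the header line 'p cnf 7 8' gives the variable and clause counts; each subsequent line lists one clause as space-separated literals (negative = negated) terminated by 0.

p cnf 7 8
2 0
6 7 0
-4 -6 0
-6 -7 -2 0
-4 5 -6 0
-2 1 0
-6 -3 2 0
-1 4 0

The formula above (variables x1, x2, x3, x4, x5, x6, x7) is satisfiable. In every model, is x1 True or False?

Suppose x1 = False.
The clause (x2) is unit, so x2 = True.
But (¬x2) is also a unit clause — contradiction.
So every satisfying assignment has x1 = True.

True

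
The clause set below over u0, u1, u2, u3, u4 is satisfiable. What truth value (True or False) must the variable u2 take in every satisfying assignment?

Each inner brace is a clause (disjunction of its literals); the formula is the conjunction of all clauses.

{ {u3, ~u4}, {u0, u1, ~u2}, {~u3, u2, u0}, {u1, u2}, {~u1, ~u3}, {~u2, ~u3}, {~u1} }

True

Suppose u2 = 0.
(u1) alone gives u1 = 1.
Now (~u1) is unsatisfied and unit — conflict.
So every satisfying assignment has u2 = True.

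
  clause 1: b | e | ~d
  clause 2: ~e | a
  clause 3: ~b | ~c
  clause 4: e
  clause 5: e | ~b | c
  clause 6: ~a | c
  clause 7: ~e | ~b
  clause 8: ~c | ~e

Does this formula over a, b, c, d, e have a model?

No, unsatisfiable

The clause (e) is unit, so e = 1.
The clause (a) is unit, so a = 1.
The clause (c) is unit, so c = 1.
Now (~c) is unsatisfied and unit — conflict.
No assignment satisfies every clause.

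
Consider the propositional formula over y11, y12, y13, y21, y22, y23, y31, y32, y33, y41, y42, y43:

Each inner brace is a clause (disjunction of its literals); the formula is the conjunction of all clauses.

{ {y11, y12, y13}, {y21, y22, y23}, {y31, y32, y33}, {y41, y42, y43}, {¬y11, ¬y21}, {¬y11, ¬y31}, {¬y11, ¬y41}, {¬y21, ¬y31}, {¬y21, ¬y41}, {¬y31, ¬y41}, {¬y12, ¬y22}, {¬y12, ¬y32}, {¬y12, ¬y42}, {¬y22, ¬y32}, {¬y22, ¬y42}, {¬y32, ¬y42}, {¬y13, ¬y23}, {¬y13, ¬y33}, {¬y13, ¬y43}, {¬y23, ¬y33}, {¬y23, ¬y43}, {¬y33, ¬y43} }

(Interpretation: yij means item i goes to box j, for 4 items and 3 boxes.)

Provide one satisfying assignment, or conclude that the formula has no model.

UNSATISFIABLE

Branch on y11: set y11 = False.
Branch on y12: set y12 = True.
The clause (¬y22) is unit, so y22 = False.
The clause (¬y32) is unit, so y32 = False.
The clause (¬y42) is unit, so y42 = False.
Branch on y21: set y21 = True.
The clause (¬y31) is unit, so y31 = False.
The clause (y33) is unit, so y33 = True.
The clause (¬y41) is unit, so y41 = False.
The clause (y43) is unit, so y43 = True.
Now (¬y43) is unsatisfied and unit — conflict.
Backtrack on y21: now try y21 = False.
The clause (y23) is unit, so y23 = True.
The clause (¬y13) is unit, so y13 = False.
The clause (¬y33) is unit, so y33 = False.
The clause (y31) is unit, so y31 = True.
The clause (¬y41) is unit, so y41 = False.
The clause (y43) is unit, so y43 = True.
Now (¬y43) is unsatisfied and unit — conflict.
Both values of y21 lead to a conflict.
Backtrack on y12: now try y12 = False.
The clause (y13) is unit, so y13 = True.
The clause (¬y23) is unit, so y23 = False.
The clause (¬y33) is unit, so y33 = False.
The clause (¬y43) is unit, so y43 = False.
Branch on y21: set y21 = True.
The clause (¬y31) is unit, so y31 = False.
The clause (y32) is unit, so y32 = True.
The clause (¬y41) is unit, so y41 = False.
The clause (y42) is unit, so y42 = True.
Now (¬y42) is unsatisfied and unit — conflict.
Backtrack on y21: now try y21 = False.
The clause (y22) is unit, so y22 = True.
The clause (¬y32) is unit, so y32 = False.
The clause (y31) is unit, so y31 = True.
The clause (¬y41) is unit, so y41 = False.
The clause (y42) is unit, so y42 = True.
Now (¬y42) is unsatisfied and unit — conflict.
Both values of y21 lead to a conflict.
Both values of y12 lead to a conflict.
Backtrack on y11: now try y11 = True.
The clause (¬y21) is unit, so y21 = False.
The clause (¬y31) is unit, so y31 = False.
The clause (¬y41) is unit, so y41 = False.
Branch on y22: set y22 = True.
The clause (¬y12) is unit, so y12 = False.
The clause (¬y32) is unit, so y32 = False.
The clause (y33) is unit, so y33 = True.
The clause (¬y42) is unit, so y42 = False.
The clause (y43) is unit, so y43 = True.
Now (¬y43) is unsatisfied and unit — conflict.
Backtrack on y22: now try y22 = False.
The clause (y23) is unit, so y23 = True.
The clause (¬y13) is unit, so y13 = False.
The clause (¬y33) is unit, so y33 = False.
The clause (y32) is unit, so y32 = True.
The clause (¬y12) is unit, so y12 = False.
The clause (¬y42) is unit, so y42 = False.
The clause (y43) is unit, so y43 = True.
Now (¬y43) is unsatisfied and unit — conflict.
Both values of y22 lead to a conflict.
Both values of y11 lead to a conflict.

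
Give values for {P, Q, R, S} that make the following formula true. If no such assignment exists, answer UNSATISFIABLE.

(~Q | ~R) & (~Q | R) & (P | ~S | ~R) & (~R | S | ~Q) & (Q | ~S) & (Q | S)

UNSATISFIABLE

Case Q = 0:
Unit clause (~S) forces S = 0.
That conflicts with the unit clause (S).
That branch fails; take Q = 1 instead.
Unit clause (~R) forces R = 0.
That conflicts with the unit clause (R).
Neither Q = 1 nor Q = 0 works.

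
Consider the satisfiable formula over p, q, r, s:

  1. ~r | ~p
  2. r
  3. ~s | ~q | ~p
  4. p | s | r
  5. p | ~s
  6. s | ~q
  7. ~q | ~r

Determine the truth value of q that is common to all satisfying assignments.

Suppose q = 1.
The clause (r) is unit, so r = 1.
That conflicts with the unit clause (~r).
So every satisfying assignment has q = False.

False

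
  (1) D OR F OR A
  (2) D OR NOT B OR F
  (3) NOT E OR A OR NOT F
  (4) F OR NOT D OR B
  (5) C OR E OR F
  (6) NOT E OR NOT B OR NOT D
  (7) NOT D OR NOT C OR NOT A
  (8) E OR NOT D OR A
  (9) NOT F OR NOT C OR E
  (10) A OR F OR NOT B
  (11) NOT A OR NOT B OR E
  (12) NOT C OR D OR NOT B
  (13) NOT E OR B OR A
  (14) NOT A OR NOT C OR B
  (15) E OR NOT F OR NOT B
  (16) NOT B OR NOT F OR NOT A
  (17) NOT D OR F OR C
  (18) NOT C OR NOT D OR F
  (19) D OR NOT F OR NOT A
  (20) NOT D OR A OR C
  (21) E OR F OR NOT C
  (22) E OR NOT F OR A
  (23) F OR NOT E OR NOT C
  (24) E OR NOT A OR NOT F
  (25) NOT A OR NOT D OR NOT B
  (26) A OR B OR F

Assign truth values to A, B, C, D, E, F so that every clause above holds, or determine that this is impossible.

A=true, B=false, C=false, D=false, E=true, F=false

Try D = false.
Try F = false.
The clause (A) is unit, so A = true.
The clause (NOT B) is unit, so B = false.
The clause (NOT C) is unit, so C = false.
The clause (E) is unit, so E = true.
Every clause now holds.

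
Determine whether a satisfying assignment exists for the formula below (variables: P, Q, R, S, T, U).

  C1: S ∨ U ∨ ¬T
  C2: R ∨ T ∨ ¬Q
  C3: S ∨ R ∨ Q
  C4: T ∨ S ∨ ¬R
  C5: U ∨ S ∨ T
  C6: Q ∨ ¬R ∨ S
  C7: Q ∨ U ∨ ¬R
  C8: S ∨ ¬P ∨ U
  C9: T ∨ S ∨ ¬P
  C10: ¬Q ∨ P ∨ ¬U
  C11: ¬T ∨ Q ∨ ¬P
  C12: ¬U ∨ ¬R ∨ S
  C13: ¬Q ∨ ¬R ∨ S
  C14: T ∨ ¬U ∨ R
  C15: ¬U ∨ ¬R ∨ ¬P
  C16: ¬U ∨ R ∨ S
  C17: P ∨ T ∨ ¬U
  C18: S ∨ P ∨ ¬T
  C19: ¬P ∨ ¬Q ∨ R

Suppose S = True.
Suppose R = True.
Suppose Q = False.
From the singleton clause (U), U = True.
From the singleton clause (¬P), P = False.
From the singleton clause (T), T = True.
Every clause now holds.
A satisfying assignment: P: False; Q: False; R: True; S: True; T: True; U: True.

Yes, satisfiable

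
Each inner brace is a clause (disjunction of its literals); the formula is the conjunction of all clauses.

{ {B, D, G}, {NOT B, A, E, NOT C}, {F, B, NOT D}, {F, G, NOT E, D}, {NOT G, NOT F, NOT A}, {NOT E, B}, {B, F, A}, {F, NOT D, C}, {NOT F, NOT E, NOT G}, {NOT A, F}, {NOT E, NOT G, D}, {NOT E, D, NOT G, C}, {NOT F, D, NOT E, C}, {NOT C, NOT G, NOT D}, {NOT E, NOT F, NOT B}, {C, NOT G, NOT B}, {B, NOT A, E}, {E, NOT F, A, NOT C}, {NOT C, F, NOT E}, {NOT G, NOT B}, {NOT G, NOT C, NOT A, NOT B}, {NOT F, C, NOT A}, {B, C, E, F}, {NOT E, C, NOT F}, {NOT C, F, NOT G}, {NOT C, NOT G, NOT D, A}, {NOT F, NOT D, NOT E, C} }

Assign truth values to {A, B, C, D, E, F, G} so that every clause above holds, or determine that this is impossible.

Branch on E: set E = false.
Branch on A: set A = true.
From the singleton clause (F), F = true.
From the singleton clause (NOT G), G = false.
From the singleton clause (B), B = true.
From the singleton clause (C), C = true.
Every clause is now satisfied; D is unconstrained.

A=true, B=true, C=true, D=false, E=false, F=true, G=false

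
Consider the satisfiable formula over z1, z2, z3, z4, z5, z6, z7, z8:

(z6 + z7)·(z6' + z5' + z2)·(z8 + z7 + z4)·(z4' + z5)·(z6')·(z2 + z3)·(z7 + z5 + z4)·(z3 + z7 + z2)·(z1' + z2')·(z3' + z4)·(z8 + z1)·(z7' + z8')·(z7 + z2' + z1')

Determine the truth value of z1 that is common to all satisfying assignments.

Suppose z1 = 0.
The clause (z6') is unit, so z6 = 0.
The clause (z7) is unit, so z7 = 1.
The clause (z8) is unit, so z8 = 1.
But (z8') is also a unit clause — contradiction.
So every satisfying assignment has z1 = True.

True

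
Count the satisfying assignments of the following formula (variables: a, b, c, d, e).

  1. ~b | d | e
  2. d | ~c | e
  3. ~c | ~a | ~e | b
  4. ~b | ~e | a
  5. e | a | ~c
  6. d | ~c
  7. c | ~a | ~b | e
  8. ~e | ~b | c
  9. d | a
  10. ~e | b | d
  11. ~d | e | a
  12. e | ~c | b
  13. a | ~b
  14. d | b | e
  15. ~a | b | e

There are 2^5 = 32 truth assignments over (a, b, c, d, e).
Split on d. With d = 1, the clauses containing d are satisfied and ~d drops from the rest; 5 of the 2^4 = 16 assignments to the other variables satisfy what remains.
With d = 0, by the same count on the reduced clause set, 0 assignments work.
(One model: a=F, b=F, c=F, d=T, e=T.)
Total: 5 + 0 = 5.

5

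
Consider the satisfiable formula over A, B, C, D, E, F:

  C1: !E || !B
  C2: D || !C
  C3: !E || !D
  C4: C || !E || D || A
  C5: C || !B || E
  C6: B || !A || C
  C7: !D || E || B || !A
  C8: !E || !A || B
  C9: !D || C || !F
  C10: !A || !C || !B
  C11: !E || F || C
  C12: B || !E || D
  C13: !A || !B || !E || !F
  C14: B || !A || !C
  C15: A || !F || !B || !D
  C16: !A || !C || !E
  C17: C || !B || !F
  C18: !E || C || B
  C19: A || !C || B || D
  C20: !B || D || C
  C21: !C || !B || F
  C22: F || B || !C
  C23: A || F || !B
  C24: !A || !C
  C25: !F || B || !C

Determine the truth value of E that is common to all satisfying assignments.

Suppose E = true.
The clause (!B) is unit, so B = false.
The clause (!D) is unit, so D = false.
That conflicts with the unit clause (D).
So every satisfying assignment has E = False.

False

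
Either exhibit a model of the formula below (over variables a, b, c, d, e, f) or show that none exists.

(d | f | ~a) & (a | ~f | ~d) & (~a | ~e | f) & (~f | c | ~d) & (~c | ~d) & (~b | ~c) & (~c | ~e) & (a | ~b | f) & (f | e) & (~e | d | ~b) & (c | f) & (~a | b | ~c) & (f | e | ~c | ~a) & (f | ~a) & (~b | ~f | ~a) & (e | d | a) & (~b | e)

a: 0; b: 0; c: 0; d: 0; e: 1; f: 1

Case c = 0:
From the singleton clause (f), f = 1.
From the singleton clause (~d), d = 0.
Case e = 1:
From the singleton clause (~b), b = 0.
All clauses hold; a can take either value.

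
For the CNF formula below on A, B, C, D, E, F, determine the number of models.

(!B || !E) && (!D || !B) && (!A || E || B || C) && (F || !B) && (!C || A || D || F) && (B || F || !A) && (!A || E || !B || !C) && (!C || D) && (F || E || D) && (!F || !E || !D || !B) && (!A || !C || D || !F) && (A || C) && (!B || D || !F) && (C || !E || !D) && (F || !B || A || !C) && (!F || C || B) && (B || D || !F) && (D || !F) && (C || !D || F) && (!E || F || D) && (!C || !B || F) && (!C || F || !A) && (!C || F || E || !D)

5

There are 2^6 = 64 truth assignments over (A, B, C, D, E, F).
Split on D. With D = true, the clauses containing D are satisfied and !D drops from the rest; 5 of the 2^5 = 32 assignments to the other variables satisfy what remains.
With D = false, by the same count on the reduced clause set, 0 assignments work.
(One model: A=F, B=F, C=T, D=T, E=F, F=T.)
Total: 5 + 0 = 5.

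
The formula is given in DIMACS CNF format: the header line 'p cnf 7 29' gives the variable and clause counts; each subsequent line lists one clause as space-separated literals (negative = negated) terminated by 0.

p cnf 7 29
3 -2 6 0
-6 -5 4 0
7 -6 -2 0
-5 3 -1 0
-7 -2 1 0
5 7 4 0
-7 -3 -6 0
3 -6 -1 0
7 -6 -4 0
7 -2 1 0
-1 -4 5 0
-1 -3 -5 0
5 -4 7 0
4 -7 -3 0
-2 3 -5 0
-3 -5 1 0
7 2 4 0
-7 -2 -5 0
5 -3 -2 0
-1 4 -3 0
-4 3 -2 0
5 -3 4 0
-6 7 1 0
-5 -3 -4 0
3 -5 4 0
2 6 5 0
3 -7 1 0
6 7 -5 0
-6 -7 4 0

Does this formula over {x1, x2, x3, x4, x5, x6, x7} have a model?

No, unsatisfiable

Try x3 = True.
Try x7 = False.
Try x6 = False.
From the singleton clause (¬x5), x5 = False.
From the singleton clause (x4), x4 = True.
Now (¬x4) is unsatisfied and unit — conflict.
That branch fails; take x6 = True instead.
From the singleton clause (¬x2), x2 = False.
From the singleton clause (¬x4), x4 = False.
Now (x4) is unsatisfied and unit — conflict.
Either choice for x6 ends in contradiction.
That branch fails; take x7 = True instead.
From the singleton clause (¬x6), x6 = False.
From the singleton clause (x4), x4 = True.
From the singleton clause (¬x5), x5 = False.
From the singleton clause (¬x1), x1 = False.
From the singleton clause (¬x2), x2 = False.
Now (x2) is unsatisfied and unit — conflict.
Either choice for x7 ends in contradiction.
That branch fails; take x3 = False instead.
Try x2 = False.
Try x5 = False.
From the singleton clause (x6), x6 = True.
From the singleton clause (¬x1), x1 = False.
From the singleton clause (x7), x7 = True.
Now (¬x7) is unsatisfied and unit — conflict.
That branch fails; take x5 = True instead.
From the singleton clause (¬x1), x1 = False.
From the singleton clause (x4), x4 = True.
From the singleton clause (¬x7), x7 = False.
From the singleton clause (¬x6), x6 = False.
Now (x6) is unsatisfied and unit — conflict.
Either choice for x5 ends in contradiction.
That branch fails; take x2 = True instead.
From the singleton clause (x6), x6 = True.
From the singleton clause (x7), x7 = True.
From the singleton clause (x1), x1 = True.
Now (¬x1) is unsatisfied and unit — conflict.
Either choice for x2 ends in contradiction.
Either choice for x3 ends in contradiction.
No assignment satisfies every clause.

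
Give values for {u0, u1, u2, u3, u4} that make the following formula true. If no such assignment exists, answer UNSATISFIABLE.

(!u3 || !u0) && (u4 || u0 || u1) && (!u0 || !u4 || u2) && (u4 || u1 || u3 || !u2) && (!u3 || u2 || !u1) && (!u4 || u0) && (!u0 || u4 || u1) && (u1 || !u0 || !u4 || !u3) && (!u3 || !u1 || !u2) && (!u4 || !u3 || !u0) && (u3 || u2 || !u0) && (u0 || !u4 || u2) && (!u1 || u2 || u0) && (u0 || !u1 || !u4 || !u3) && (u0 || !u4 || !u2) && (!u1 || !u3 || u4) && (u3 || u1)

Case u3 = false:
(u1) alone gives u1 = true.
Case u4 = false:
Case u2 = true:
No clause remains; u0 is free.

u0 ↦ true,  u1 ↦ true,  u2 ↦ true,  u3 ↦ false,  u4 ↦ false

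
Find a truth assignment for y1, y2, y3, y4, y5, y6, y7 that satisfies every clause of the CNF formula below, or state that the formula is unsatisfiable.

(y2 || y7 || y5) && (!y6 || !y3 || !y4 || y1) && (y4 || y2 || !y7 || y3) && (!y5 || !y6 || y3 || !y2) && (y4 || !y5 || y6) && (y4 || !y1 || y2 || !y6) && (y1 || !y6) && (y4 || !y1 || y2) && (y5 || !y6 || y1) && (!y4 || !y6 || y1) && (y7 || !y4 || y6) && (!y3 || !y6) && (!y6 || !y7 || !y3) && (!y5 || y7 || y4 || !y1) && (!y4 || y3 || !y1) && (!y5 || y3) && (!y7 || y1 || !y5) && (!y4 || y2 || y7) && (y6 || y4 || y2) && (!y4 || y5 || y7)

y1: false; y2: true; y3: true; y4: false; y5: false; y6: false; y7: false

Suppose y1 = false.
Unit clause (!y6) forces y6 = false.
Suppose y4 = false.
Unit clause (!y5) forces y5 = false.
Unit clause (y2) forces y2 = true.
Every clause is now satisfied; y3, y7 are unconstrained.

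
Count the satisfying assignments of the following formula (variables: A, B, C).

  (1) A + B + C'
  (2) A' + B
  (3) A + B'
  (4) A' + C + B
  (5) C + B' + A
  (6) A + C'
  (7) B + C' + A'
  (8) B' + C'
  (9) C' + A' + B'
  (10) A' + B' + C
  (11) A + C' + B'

There are 2^3 = 8 truth assignments over (A, B, C).
Check each against the 11 clauses (columns in the order A, B, C):
  F F F  ✓ satisfies all
  F F T  ✗ fails (A + B + C')
  F T F  ✗ fails (A + B')
  F T T  ✗ fails (A + B')
  T F F  ✗ fails (A' + B)
  T F T  ✗ fails (A' + B)
  T T F  ✗ fails (A' + B' + C)
  T T T  ✗ fails (B' + C')
1 of the 8 rows is a model.

1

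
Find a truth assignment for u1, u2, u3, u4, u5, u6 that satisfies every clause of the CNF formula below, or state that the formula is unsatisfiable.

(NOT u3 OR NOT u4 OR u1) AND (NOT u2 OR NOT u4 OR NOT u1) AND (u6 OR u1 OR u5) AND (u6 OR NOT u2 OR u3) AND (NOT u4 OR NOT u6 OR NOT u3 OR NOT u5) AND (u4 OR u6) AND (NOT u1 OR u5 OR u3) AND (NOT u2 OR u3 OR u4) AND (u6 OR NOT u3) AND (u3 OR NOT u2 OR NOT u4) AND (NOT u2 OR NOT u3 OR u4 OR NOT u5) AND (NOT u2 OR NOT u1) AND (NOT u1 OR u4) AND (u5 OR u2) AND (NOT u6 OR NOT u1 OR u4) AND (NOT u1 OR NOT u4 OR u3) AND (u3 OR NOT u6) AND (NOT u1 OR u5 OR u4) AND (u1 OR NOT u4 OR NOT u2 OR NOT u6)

Branch on u4: set u4 = false.
(u6) alone gives u6 = true.
(NOT u1) alone gives u1 = false.
(u3) alone gives u3 = true.
Branch on u2: set u2 = false.
(u5) alone gives u5 = true.
Every clause now holds.

u1: false, u2: false, u3: true, u4: false, u5: true, u6: true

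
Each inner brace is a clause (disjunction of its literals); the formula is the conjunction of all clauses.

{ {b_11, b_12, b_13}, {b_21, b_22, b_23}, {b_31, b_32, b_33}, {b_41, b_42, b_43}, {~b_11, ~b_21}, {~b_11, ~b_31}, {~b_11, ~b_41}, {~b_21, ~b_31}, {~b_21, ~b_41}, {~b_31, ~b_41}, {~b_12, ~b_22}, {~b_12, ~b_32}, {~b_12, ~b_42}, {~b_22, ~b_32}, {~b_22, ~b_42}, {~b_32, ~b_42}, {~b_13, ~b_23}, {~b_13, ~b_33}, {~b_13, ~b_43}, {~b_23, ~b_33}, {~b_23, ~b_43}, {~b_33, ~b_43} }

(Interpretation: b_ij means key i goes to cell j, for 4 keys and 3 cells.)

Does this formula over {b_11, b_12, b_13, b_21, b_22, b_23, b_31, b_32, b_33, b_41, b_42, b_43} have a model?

Branch on b_11: set b_11 = 0.
Branch on b_12: set b_12 = 1.
Unit clause (~b_22) forces b_22 = 0.
Unit clause (~b_32) forces b_32 = 0.
Unit clause (~b_42) forces b_42 = 0.
Branch on b_21: set b_21 = 1.
Unit clause (~b_31) forces b_31 = 0.
Unit clause (b_33) forces b_33 = 1.
Unit clause (~b_41) forces b_41 = 0.
Unit clause (b_43) forces b_43 = 1.
That conflicts with the unit clause (~b_43).
So b_21 must be the other value — set b_21 = 0.
Unit clause (b_23) forces b_23 = 1.
Unit clause (~b_13) forces b_13 = 0.
Unit clause (~b_33) forces b_33 = 0.
Unit clause (b_31) forces b_31 = 1.
Unit clause (~b_41) forces b_41 = 0.
Unit clause (b_43) forces b_43 = 1.
That conflicts with the unit clause (~b_43).
Both values of b_21 lead to a conflict.
So b_12 must be the other value — set b_12 = 0.
Unit clause (b_13) forces b_13 = 1.
Unit clause (~b_23) forces b_23 = 0.
Unit clause (~b_33) forces b_33 = 0.
Unit clause (~b_43) forces b_43 = 0.
Branch on b_21: set b_21 = 1.
Unit clause (~b_31) forces b_31 = 0.
Unit clause (b_32) forces b_32 = 1.
Unit clause (~b_41) forces b_41 = 0.
Unit clause (b_42) forces b_42 = 1.
That conflicts with the unit clause (~b_42).
So b_21 must be the other value — set b_21 = 0.
Unit clause (b_22) forces b_22 = 1.
Unit clause (~b_32) forces b_32 = 0.
Unit clause (b_31) forces b_31 = 1.
Unit clause (~b_41) forces b_41 = 0.
Unit clause (b_42) forces b_42 = 1.
That conflicts with the unit clause (~b_42).
Both values of b_21 lead to a conflict.
Both values of b_12 lead to a conflict.
So b_11 must be the other value — set b_11 = 1.
Unit clause (~b_21) forces b_21 = 0.
Unit clause (~b_31) forces b_31 = 0.
Unit clause (~b_41) forces b_41 = 0.
Branch on b_22: set b_22 = 1.
Unit clause (~b_12) forces b_12 = 0.
Unit clause (~b_32) forces b_32 = 0.
Unit clause (b_33) forces b_33 = 1.
Unit clause (~b_42) forces b_42 = 0.
Unit clause (b_43) forces b_43 = 1.
That conflicts with the unit clause (~b_43).
So b_22 must be the other value — set b_22 = 0.
Unit clause (b_23) forces b_23 = 1.
Unit clause (~b_13) forces b_13 = 0.
Unit clause (~b_33) forces b_33 = 0.
Unit clause (b_32) forces b_32 = 1.
Unit clause (~b_12) forces b_12 = 0.
Unit clause (~b_42) forces b_42 = 0.
Unit clause (b_43) forces b_43 = 1.
That conflicts with the unit clause (~b_43).
Both values of b_22 lead to a conflict.
Both values of b_11 lead to a conflict.
No assignment satisfies every clause.

Unsatisfiable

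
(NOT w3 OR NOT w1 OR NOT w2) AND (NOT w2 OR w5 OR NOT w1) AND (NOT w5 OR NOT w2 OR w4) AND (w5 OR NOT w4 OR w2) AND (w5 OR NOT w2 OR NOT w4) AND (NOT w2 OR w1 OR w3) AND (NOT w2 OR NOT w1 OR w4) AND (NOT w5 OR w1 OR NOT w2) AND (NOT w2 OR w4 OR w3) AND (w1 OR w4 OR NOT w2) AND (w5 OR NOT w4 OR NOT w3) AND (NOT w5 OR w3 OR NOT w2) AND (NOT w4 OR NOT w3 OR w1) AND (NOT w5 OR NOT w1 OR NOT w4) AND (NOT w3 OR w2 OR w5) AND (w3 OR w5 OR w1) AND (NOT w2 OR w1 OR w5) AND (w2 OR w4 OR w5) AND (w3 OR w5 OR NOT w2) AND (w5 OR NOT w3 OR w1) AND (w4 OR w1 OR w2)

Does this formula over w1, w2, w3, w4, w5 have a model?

Yes

Suppose w3 = false.
Suppose w2 = false.
Suppose w5 = true.
Suppose w1 = true.
From the singleton clause (NOT w4), w4 = false.
This assignment satisfies each clause.
A satisfying assignment: w1: true, w2: false, w3: false, w4: false, w5: true.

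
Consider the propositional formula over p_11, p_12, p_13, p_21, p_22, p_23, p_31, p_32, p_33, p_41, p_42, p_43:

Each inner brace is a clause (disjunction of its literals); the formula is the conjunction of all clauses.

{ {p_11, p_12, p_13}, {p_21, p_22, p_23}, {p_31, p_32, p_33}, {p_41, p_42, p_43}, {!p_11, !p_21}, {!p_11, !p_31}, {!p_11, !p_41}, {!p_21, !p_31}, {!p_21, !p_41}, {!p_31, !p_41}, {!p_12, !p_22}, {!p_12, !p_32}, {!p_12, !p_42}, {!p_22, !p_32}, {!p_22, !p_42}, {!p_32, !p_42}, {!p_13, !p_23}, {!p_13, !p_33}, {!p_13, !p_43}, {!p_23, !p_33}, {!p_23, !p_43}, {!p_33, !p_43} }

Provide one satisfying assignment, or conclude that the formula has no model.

Try p_11 = false.
Try p_12 = true.
Unit clause (!p_22) forces p_22 = false.
Unit clause (!p_32) forces p_32 = false.
Unit clause (!p_42) forces p_42 = false.
Try p_21 = true.
Unit clause (!p_31) forces p_31 = false.
Unit clause (p_33) forces p_33 = true.
Unit clause (!p_41) forces p_41 = false.
Unit clause (p_43) forces p_43 = true.
Now (!p_43) is unsatisfied and unit — conflict.
That branch fails; take p_21 = false instead.
Unit clause (p_23) forces p_23 = true.
Unit clause (!p_13) forces p_13 = false.
Unit clause (!p_33) forces p_33 = false.
Unit clause (p_31) forces p_31 = true.
Unit clause (!p_41) forces p_41 = false.
Unit clause (p_43) forces p_43 = true.
Now (!p_43) is unsatisfied and unit — conflict.
Either choice for p_21 ends in contradiction.
That branch fails; take p_12 = false instead.
Unit clause (p_13) forces p_13 = true.
Unit clause (!p_23) forces p_23 = false.
Unit clause (!p_33) forces p_33 = false.
Unit clause (!p_43) forces p_43 = false.
Try p_21 = true.
Unit clause (!p_31) forces p_31 = false.
Unit clause (p_32) forces p_32 = true.
Unit clause (!p_41) forces p_41 = false.
Unit clause (p_42) forces p_42 = true.
Now (!p_42) is unsatisfied and unit — conflict.
That branch fails; take p_21 = false instead.
Unit clause (p_22) forces p_22 = true.
Unit clause (!p_32) forces p_32 = false.
Unit clause (p_31) forces p_31 = true.
Unit clause (!p_41) forces p_41 = false.
Unit clause (p_42) forces p_42 = true.
Now (!p_42) is unsatisfied and unit — conflict.
Either choice for p_21 ends in contradiction.
Either choice for p_12 ends in contradiction.
That branch fails; take p_11 = true instead.
Unit clause (!p_21) forces p_21 = false.
Unit clause (!p_31) forces p_31 = false.
Unit clause (!p_41) forces p_41 = false.
Try p_22 = true.
Unit clause (!p_12) forces p_12 = false.
Unit clause (!p_32) forces p_32 = false.
Unit clause (p_33) forces p_33 = true.
Unit clause (!p_42) forces p_42 = false.
Unit clause (p_43) forces p_43 = true.
Now (!p_43) is unsatisfied and unit — conflict.
That branch fails; take p_22 = false instead.
Unit clause (p_23) forces p_23 = true.
Unit clause (!p_13) forces p_13 = false.
Unit clause (!p_33) forces p_33 = false.
Unit clause (p_32) forces p_32 = true.
Unit clause (!p_12) forces p_12 = false.
Unit clause (!p_42) forces p_42 = false.
Unit clause (p_43) forces p_43 = true.
Now (!p_43) is unsatisfied and unit — conflict.
Either choice for p_22 ends in contradiction.
Either choice for p_11 ends in contradiction.

UNSATISFIABLE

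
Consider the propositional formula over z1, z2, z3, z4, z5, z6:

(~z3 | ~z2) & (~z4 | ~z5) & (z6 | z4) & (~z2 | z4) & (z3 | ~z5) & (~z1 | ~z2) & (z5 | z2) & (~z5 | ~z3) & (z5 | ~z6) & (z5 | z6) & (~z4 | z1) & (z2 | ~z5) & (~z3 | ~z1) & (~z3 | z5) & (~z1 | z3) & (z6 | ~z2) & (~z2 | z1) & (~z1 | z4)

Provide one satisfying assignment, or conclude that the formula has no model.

UNSATISFIABLE

Try z3 = 0.
Unit clause (~z5) forces z5 = 0.
Unit clause (z2) forces z2 = 1.
Unit clause (z4) forces z4 = 1.
Unit clause (~z1) forces z1 = 0.
That conflicts with the unit clause (z1).
That branch fails; take z3 = 1 instead.
Unit clause (~z2) forces z2 = 0.
Unit clause (z5) forces z5 = 1.
That conflicts with the unit clause (~z5).
Either choice for z3 ends in contradiction.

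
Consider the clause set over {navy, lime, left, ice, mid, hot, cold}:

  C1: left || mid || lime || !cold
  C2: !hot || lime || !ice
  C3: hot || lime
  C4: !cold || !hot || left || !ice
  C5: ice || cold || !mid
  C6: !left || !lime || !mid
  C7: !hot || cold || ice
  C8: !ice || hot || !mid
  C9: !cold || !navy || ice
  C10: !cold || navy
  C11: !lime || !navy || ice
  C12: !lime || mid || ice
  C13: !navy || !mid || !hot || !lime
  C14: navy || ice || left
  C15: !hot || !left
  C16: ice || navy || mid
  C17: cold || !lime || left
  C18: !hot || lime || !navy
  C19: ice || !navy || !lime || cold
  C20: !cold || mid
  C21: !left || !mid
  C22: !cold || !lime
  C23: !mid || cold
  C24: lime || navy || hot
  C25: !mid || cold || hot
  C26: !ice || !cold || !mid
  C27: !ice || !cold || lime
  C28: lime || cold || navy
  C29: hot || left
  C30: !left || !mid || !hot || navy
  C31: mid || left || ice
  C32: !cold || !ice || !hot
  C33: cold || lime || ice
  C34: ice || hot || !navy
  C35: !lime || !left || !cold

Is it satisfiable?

Try hot = false.
From the singleton clause (lime), lime = true.
From the singleton clause (!cold), cold = false.
From the singleton clause (left), left = true.
From the singleton clause (!mid), mid = false.
From the singleton clause (ice), ice = true.
Every clause is now satisfied; navy is unconstrained.
A satisfying assignment: navy: true; lime: true; left: true; ice: true; mid: false; hot: false; cold: false.

Yes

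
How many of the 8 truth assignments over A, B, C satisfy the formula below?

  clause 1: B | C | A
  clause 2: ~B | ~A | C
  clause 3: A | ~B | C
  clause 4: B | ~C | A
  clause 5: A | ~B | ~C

3

There are 2^3 = 8 truth assignments over (A, B, C).
Check each against the 5 clauses (columns in the order A, B, C):
  F F F  ✗ fails (B | C | A)
  F F T  ✗ fails (B | ~C | A)
  F T F  ✗ fails (A | ~B | C)
  F T T  ✗ fails (A | ~B | ~C)
  T F F  ✓ satisfies all
  T F T  ✓ satisfies all
  T T F  ✗ fails (~B | ~A | C)
  T T T  ✓ satisfies all
3 of the 8 rows are models.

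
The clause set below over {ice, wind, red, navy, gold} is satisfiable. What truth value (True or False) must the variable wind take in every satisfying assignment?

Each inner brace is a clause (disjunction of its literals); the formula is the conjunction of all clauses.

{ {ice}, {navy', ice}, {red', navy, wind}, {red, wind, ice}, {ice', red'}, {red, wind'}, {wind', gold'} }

False

Suppose wind = 1.
From the singleton clause (ice), ice = 1.
From the singleton clause (red'), red = 0.
Now (red) is unsatisfied and unit — conflict.
So every satisfying assignment has wind = False.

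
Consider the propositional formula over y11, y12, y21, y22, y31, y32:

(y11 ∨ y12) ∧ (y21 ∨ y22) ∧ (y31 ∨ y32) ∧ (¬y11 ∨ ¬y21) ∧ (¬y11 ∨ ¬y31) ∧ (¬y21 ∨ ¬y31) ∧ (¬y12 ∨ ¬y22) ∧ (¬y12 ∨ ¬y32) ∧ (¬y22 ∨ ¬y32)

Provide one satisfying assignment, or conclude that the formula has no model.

Case y11 = True:
(¬y21) alone gives y21 = False.
(y22) alone gives y22 = True.
(¬y31) alone gives y31 = False.
(y32) alone gives y32 = True.
But (¬y32) is also a unit clause — contradiction.
Backtrack on y11: now try y11 = False.
(y12) alone gives y12 = True.
(¬y22) alone gives y22 = False.
(y21) alone gives y21 = True.
(¬y31) alone gives y31 = False.
(y32) alone gives y32 = True.
But (¬y32) is also a unit clause — contradiction.
Either choice for y11 ends in contradiction.

UNSATISFIABLE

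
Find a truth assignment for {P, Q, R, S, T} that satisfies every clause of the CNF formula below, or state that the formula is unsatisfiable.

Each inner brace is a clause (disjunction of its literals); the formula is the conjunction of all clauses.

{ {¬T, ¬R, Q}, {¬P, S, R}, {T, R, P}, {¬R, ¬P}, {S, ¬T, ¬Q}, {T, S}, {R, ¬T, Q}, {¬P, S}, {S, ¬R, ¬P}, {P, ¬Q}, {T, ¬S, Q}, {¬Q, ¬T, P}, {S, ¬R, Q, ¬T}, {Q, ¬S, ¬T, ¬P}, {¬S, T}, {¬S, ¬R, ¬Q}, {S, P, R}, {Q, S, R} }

Try R = False.
Try P = True.
(S) alone gives S = True.
(T) alone gives T = True.
(Q) alone gives Q = True.
Every clause now holds.

P: True,  Q: True,  R: False,  S: True,  T: True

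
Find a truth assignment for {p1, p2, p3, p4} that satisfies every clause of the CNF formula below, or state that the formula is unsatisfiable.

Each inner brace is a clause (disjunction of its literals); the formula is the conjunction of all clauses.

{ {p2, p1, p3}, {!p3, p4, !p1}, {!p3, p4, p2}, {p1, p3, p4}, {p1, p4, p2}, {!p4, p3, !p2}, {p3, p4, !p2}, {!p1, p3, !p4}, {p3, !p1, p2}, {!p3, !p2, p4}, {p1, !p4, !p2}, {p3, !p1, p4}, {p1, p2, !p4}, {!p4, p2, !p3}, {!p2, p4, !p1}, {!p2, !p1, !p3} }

UNSATISFIABLE

Branch on p2: set p2 = true.
Branch on p4: set p4 = false.
The clause (p3) is unit, so p3 = true.
Now (!p3) is unsatisfied and unit — conflict.
Backtrack on p4: now try p4 = true.
The clause (p3) is unit, so p3 = true.
The clause (p1) is unit, so p1 = true.
Now (!p1) is unsatisfied and unit — conflict.
Both values of p4 lead to a conflict.
Backtrack on p2: now try p2 = false.
Branch on p1: set p1 = true.
The clause (p3) is unit, so p3 = true.
The clause (p4) is unit, so p4 = true.
Now (!p4) is unsatisfied and unit — conflict.
Backtrack on p1: now try p1 = false.
The clause (p3) is unit, so p3 = true.
The clause (p4) is unit, so p4 = true.
Now (!p4) is unsatisfied and unit — conflict.
Both values of p1 lead to a conflict.
Both values of p2 lead to a conflict.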